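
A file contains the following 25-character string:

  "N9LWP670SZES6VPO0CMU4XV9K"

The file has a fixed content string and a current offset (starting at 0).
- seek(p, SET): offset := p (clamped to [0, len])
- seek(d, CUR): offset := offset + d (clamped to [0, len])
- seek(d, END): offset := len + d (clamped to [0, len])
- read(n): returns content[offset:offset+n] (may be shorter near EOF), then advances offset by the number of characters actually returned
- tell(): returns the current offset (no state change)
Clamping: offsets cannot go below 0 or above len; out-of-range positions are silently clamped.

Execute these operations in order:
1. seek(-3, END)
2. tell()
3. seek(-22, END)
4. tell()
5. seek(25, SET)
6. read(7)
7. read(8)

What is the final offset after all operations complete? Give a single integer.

After 1 (seek(-3, END)): offset=22
After 2 (tell()): offset=22
After 3 (seek(-22, END)): offset=3
After 4 (tell()): offset=3
After 5 (seek(25, SET)): offset=25
After 6 (read(7)): returned '', offset=25
After 7 (read(8)): returned '', offset=25

Answer: 25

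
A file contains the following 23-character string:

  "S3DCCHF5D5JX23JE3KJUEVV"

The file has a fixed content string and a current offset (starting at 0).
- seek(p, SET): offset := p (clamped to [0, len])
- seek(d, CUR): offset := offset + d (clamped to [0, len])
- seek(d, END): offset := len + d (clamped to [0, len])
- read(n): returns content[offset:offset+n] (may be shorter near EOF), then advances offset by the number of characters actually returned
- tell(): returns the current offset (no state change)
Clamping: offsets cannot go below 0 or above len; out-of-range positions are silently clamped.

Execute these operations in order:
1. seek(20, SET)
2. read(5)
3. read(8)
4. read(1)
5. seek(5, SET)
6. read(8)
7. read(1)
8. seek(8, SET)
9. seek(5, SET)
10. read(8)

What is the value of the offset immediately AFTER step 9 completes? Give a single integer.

Answer: 5

Derivation:
After 1 (seek(20, SET)): offset=20
After 2 (read(5)): returned 'EVV', offset=23
After 3 (read(8)): returned '', offset=23
After 4 (read(1)): returned '', offset=23
After 5 (seek(5, SET)): offset=5
After 6 (read(8)): returned 'HF5D5JX2', offset=13
After 7 (read(1)): returned '3', offset=14
After 8 (seek(8, SET)): offset=8
After 9 (seek(5, SET)): offset=5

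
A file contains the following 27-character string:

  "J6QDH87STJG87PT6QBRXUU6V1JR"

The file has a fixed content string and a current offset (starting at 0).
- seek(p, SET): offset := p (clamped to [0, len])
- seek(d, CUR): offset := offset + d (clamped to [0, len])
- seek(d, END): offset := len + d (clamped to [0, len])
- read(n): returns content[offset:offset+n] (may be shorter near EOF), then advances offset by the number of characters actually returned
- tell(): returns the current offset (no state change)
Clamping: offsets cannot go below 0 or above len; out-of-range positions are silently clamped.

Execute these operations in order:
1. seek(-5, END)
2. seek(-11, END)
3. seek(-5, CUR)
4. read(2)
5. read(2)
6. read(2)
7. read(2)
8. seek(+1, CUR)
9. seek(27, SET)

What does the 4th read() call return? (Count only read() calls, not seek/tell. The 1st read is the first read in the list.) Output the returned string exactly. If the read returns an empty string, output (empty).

After 1 (seek(-5, END)): offset=22
After 2 (seek(-11, END)): offset=16
After 3 (seek(-5, CUR)): offset=11
After 4 (read(2)): returned '87', offset=13
After 5 (read(2)): returned 'PT', offset=15
After 6 (read(2)): returned '6Q', offset=17
After 7 (read(2)): returned 'BR', offset=19
After 8 (seek(+1, CUR)): offset=20
After 9 (seek(27, SET)): offset=27

Answer: BR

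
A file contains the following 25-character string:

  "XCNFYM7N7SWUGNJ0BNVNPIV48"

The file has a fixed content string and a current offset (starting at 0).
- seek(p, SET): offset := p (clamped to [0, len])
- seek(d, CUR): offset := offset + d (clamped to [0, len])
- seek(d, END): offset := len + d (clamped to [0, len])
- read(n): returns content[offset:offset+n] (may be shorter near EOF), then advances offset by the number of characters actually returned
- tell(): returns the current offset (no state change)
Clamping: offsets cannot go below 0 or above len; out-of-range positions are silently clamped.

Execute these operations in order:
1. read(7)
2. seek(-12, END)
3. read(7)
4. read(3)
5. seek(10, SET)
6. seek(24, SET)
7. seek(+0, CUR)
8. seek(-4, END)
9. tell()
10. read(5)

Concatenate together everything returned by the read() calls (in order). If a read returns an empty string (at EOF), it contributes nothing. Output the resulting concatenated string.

Answer: XCNFYM7NJ0BNVNPIVIV48

Derivation:
After 1 (read(7)): returned 'XCNFYM7', offset=7
After 2 (seek(-12, END)): offset=13
After 3 (read(7)): returned 'NJ0BNVN', offset=20
After 4 (read(3)): returned 'PIV', offset=23
After 5 (seek(10, SET)): offset=10
After 6 (seek(24, SET)): offset=24
After 7 (seek(+0, CUR)): offset=24
After 8 (seek(-4, END)): offset=21
After 9 (tell()): offset=21
After 10 (read(5)): returned 'IV48', offset=25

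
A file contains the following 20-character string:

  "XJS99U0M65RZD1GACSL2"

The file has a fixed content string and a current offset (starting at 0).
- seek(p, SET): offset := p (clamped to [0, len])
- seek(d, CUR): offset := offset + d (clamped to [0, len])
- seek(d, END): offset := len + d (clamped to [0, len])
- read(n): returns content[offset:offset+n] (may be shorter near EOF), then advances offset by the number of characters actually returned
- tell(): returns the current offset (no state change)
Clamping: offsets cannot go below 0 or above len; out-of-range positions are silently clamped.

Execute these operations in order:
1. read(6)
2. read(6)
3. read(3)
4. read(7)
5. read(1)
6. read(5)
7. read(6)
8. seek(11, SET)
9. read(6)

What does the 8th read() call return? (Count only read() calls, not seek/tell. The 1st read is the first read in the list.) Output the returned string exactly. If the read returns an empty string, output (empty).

Answer: ZD1GAC

Derivation:
After 1 (read(6)): returned 'XJS99U', offset=6
After 2 (read(6)): returned '0M65RZ', offset=12
After 3 (read(3)): returned 'D1G', offset=15
After 4 (read(7)): returned 'ACSL2', offset=20
After 5 (read(1)): returned '', offset=20
After 6 (read(5)): returned '', offset=20
After 7 (read(6)): returned '', offset=20
After 8 (seek(11, SET)): offset=11
After 9 (read(6)): returned 'ZD1GAC', offset=17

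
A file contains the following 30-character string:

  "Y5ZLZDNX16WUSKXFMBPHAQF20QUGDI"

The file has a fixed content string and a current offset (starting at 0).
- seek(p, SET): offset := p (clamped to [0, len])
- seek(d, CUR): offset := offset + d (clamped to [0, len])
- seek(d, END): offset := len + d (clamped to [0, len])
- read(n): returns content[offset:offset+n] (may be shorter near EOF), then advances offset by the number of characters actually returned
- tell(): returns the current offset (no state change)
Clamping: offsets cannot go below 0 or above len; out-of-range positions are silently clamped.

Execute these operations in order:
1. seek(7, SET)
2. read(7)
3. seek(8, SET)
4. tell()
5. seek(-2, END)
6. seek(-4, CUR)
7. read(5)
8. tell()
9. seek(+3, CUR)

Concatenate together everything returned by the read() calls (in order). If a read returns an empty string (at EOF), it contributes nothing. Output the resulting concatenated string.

Answer: X16WUSK0QUGD

Derivation:
After 1 (seek(7, SET)): offset=7
After 2 (read(7)): returned 'X16WUSK', offset=14
After 3 (seek(8, SET)): offset=8
After 4 (tell()): offset=8
After 5 (seek(-2, END)): offset=28
After 6 (seek(-4, CUR)): offset=24
After 7 (read(5)): returned '0QUGD', offset=29
After 8 (tell()): offset=29
After 9 (seek(+3, CUR)): offset=30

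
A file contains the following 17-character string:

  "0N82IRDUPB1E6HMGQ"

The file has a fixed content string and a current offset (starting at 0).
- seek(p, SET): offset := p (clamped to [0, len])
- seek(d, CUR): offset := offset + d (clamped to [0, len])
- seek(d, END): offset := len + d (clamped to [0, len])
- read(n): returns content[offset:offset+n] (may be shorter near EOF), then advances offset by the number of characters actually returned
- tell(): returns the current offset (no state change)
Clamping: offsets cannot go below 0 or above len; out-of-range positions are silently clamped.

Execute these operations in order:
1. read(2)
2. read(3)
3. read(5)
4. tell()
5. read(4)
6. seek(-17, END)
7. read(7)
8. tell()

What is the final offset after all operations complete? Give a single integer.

Answer: 7

Derivation:
After 1 (read(2)): returned '0N', offset=2
After 2 (read(3)): returned '82I', offset=5
After 3 (read(5)): returned 'RDUPB', offset=10
After 4 (tell()): offset=10
After 5 (read(4)): returned '1E6H', offset=14
After 6 (seek(-17, END)): offset=0
After 7 (read(7)): returned '0N82IRD', offset=7
After 8 (tell()): offset=7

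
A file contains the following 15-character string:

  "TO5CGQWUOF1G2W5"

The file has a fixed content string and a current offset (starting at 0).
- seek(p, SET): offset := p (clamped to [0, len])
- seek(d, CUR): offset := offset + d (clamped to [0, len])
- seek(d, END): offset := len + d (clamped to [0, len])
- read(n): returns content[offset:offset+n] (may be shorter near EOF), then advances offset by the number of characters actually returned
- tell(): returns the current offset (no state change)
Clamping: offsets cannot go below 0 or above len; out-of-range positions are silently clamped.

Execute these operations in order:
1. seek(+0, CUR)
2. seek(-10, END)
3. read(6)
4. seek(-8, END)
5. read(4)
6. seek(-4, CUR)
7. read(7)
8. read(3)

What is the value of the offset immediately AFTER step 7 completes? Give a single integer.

After 1 (seek(+0, CUR)): offset=0
After 2 (seek(-10, END)): offset=5
After 3 (read(6)): returned 'QWUOF1', offset=11
After 4 (seek(-8, END)): offset=7
After 5 (read(4)): returned 'UOF1', offset=11
After 6 (seek(-4, CUR)): offset=7
After 7 (read(7)): returned 'UOF1G2W', offset=14

Answer: 14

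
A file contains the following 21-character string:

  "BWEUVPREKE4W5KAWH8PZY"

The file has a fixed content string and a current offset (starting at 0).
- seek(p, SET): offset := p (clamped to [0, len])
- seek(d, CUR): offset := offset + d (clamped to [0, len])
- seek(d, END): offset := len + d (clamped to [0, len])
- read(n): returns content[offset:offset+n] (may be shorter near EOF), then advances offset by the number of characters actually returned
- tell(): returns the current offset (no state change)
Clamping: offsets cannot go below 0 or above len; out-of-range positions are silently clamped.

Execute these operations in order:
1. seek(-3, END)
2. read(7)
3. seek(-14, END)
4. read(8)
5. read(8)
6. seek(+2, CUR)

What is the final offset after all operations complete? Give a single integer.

After 1 (seek(-3, END)): offset=18
After 2 (read(7)): returned 'PZY', offset=21
After 3 (seek(-14, END)): offset=7
After 4 (read(8)): returned 'EKE4W5KA', offset=15
After 5 (read(8)): returned 'WH8PZY', offset=21
After 6 (seek(+2, CUR)): offset=21

Answer: 21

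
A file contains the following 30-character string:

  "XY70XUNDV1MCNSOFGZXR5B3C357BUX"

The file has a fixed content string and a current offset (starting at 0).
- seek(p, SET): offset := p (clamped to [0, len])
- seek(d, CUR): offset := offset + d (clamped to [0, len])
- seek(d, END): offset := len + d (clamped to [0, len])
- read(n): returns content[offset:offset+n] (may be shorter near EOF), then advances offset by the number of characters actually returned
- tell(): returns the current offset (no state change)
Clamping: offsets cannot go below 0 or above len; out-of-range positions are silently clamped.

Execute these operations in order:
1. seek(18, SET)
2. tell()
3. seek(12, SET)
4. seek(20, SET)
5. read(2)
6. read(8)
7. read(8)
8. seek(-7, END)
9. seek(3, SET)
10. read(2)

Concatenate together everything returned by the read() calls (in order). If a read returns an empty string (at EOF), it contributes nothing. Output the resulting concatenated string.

After 1 (seek(18, SET)): offset=18
After 2 (tell()): offset=18
After 3 (seek(12, SET)): offset=12
After 4 (seek(20, SET)): offset=20
After 5 (read(2)): returned '5B', offset=22
After 6 (read(8)): returned '3C357BUX', offset=30
After 7 (read(8)): returned '', offset=30
After 8 (seek(-7, END)): offset=23
After 9 (seek(3, SET)): offset=3
After 10 (read(2)): returned '0X', offset=5

Answer: 5B3C357BUX0X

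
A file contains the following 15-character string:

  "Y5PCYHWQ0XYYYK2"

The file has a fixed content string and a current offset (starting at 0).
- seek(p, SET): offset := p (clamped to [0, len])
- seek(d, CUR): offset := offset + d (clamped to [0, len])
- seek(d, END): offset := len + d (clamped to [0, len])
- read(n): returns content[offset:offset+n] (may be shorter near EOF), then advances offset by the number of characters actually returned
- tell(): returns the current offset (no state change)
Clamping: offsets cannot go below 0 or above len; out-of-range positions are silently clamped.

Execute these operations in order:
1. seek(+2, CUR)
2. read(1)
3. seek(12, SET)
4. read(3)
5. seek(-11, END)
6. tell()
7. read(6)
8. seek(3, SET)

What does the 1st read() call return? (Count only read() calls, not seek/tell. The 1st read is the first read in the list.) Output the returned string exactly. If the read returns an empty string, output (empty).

Answer: P

Derivation:
After 1 (seek(+2, CUR)): offset=2
After 2 (read(1)): returned 'P', offset=3
After 3 (seek(12, SET)): offset=12
After 4 (read(3)): returned 'YK2', offset=15
After 5 (seek(-11, END)): offset=4
After 6 (tell()): offset=4
After 7 (read(6)): returned 'YHWQ0X', offset=10
After 8 (seek(3, SET)): offset=3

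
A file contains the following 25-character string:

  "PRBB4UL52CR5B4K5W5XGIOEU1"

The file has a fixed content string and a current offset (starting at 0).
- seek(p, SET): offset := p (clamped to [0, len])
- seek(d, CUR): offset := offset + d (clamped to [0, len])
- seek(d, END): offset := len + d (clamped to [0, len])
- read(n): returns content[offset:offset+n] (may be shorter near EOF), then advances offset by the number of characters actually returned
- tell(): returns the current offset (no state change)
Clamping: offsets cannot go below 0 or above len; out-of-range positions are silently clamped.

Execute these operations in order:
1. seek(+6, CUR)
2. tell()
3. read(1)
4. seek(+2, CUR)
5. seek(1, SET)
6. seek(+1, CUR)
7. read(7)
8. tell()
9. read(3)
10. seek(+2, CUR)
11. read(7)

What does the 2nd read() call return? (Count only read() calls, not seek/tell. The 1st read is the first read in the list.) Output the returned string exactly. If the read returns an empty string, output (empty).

Answer: BB4UL52

Derivation:
After 1 (seek(+6, CUR)): offset=6
After 2 (tell()): offset=6
After 3 (read(1)): returned 'L', offset=7
After 4 (seek(+2, CUR)): offset=9
After 5 (seek(1, SET)): offset=1
After 6 (seek(+1, CUR)): offset=2
After 7 (read(7)): returned 'BB4UL52', offset=9
After 8 (tell()): offset=9
After 9 (read(3)): returned 'CR5', offset=12
After 10 (seek(+2, CUR)): offset=14
After 11 (read(7)): returned 'K5W5XGI', offset=21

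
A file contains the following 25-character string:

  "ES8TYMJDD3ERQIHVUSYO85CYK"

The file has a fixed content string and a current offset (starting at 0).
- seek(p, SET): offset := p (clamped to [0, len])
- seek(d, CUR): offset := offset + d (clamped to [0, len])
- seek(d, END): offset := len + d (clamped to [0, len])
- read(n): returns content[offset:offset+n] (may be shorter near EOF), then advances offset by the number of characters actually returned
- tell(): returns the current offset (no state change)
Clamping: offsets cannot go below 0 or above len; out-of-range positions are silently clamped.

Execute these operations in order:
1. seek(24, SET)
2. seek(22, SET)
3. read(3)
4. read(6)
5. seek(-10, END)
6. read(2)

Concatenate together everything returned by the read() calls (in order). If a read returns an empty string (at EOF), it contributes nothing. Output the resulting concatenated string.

After 1 (seek(24, SET)): offset=24
After 2 (seek(22, SET)): offset=22
After 3 (read(3)): returned 'CYK', offset=25
After 4 (read(6)): returned '', offset=25
After 5 (seek(-10, END)): offset=15
After 6 (read(2)): returned 'VU', offset=17

Answer: CYKVU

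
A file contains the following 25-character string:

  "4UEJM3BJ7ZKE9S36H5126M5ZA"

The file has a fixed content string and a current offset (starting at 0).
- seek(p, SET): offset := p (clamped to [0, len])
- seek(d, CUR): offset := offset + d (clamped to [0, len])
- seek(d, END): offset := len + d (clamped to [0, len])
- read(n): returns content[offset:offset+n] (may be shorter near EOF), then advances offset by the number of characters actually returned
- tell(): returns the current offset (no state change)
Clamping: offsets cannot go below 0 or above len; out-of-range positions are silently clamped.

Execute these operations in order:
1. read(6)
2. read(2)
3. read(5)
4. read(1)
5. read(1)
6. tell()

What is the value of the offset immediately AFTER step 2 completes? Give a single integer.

Answer: 8

Derivation:
After 1 (read(6)): returned '4UEJM3', offset=6
After 2 (read(2)): returned 'BJ', offset=8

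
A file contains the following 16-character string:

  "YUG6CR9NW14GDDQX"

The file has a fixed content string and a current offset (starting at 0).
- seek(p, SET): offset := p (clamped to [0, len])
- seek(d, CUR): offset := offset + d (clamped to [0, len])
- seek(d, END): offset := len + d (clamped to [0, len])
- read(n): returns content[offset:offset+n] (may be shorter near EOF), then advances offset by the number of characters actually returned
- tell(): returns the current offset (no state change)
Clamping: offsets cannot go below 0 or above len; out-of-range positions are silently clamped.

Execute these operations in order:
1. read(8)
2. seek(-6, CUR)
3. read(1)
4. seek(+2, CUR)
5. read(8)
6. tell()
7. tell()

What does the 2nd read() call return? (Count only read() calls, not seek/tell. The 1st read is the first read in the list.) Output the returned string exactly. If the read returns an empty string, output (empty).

Answer: G

Derivation:
After 1 (read(8)): returned 'YUG6CR9N', offset=8
After 2 (seek(-6, CUR)): offset=2
After 3 (read(1)): returned 'G', offset=3
After 4 (seek(+2, CUR)): offset=5
After 5 (read(8)): returned 'R9NW14GD', offset=13
After 6 (tell()): offset=13
After 7 (tell()): offset=13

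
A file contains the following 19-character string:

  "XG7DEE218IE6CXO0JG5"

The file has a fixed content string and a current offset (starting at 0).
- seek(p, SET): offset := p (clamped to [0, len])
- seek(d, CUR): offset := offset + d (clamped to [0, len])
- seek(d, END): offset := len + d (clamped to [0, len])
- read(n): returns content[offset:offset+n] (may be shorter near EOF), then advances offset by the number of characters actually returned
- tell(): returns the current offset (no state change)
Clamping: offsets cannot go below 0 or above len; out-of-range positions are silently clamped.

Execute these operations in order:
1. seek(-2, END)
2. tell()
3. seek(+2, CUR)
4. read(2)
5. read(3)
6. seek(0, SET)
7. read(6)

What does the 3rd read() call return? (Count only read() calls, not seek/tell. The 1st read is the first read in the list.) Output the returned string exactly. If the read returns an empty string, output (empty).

After 1 (seek(-2, END)): offset=17
After 2 (tell()): offset=17
After 3 (seek(+2, CUR)): offset=19
After 4 (read(2)): returned '', offset=19
After 5 (read(3)): returned '', offset=19
After 6 (seek(0, SET)): offset=0
After 7 (read(6)): returned 'XG7DEE', offset=6

Answer: XG7DEE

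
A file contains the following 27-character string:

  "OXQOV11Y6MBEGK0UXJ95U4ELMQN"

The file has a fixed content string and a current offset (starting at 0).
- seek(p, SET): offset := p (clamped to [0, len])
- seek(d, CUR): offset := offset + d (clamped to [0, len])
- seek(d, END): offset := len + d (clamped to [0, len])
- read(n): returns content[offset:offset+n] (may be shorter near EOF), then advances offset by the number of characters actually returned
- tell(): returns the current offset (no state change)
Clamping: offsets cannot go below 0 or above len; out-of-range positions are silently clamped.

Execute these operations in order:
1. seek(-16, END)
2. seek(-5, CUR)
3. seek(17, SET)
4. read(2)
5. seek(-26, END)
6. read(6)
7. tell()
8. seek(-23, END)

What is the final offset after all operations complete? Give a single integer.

Answer: 4

Derivation:
After 1 (seek(-16, END)): offset=11
After 2 (seek(-5, CUR)): offset=6
After 3 (seek(17, SET)): offset=17
After 4 (read(2)): returned 'J9', offset=19
After 5 (seek(-26, END)): offset=1
After 6 (read(6)): returned 'XQOV11', offset=7
After 7 (tell()): offset=7
After 8 (seek(-23, END)): offset=4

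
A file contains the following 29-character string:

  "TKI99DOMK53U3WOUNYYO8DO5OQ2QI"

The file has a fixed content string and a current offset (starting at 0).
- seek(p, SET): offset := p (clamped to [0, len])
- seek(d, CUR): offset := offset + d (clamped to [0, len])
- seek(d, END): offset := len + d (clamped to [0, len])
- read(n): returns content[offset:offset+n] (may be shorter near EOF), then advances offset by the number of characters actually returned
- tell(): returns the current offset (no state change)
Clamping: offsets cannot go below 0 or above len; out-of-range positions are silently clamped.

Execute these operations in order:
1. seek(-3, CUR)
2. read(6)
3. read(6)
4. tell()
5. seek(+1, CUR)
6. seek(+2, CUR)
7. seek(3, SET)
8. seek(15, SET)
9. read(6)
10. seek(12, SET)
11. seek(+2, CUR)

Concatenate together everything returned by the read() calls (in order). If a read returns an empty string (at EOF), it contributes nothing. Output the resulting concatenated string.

Answer: TKI99DOMK53UUNYYO8

Derivation:
After 1 (seek(-3, CUR)): offset=0
After 2 (read(6)): returned 'TKI99D', offset=6
After 3 (read(6)): returned 'OMK53U', offset=12
After 4 (tell()): offset=12
After 5 (seek(+1, CUR)): offset=13
After 6 (seek(+2, CUR)): offset=15
After 7 (seek(3, SET)): offset=3
After 8 (seek(15, SET)): offset=15
After 9 (read(6)): returned 'UNYYO8', offset=21
After 10 (seek(12, SET)): offset=12
After 11 (seek(+2, CUR)): offset=14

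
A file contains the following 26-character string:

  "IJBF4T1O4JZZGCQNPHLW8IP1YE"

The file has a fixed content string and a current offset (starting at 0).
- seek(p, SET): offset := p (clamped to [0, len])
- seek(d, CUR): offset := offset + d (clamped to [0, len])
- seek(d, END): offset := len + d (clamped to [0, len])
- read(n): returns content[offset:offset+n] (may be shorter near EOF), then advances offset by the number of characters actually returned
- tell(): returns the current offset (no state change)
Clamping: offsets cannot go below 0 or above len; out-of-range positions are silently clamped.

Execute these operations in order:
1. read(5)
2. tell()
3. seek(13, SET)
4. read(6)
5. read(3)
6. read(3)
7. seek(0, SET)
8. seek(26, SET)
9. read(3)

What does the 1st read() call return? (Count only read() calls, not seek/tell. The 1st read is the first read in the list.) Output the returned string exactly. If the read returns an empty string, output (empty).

Answer: IJBF4

Derivation:
After 1 (read(5)): returned 'IJBF4', offset=5
After 2 (tell()): offset=5
After 3 (seek(13, SET)): offset=13
After 4 (read(6)): returned 'CQNPHL', offset=19
After 5 (read(3)): returned 'W8I', offset=22
After 6 (read(3)): returned 'P1Y', offset=25
After 7 (seek(0, SET)): offset=0
After 8 (seek(26, SET)): offset=26
After 9 (read(3)): returned '', offset=26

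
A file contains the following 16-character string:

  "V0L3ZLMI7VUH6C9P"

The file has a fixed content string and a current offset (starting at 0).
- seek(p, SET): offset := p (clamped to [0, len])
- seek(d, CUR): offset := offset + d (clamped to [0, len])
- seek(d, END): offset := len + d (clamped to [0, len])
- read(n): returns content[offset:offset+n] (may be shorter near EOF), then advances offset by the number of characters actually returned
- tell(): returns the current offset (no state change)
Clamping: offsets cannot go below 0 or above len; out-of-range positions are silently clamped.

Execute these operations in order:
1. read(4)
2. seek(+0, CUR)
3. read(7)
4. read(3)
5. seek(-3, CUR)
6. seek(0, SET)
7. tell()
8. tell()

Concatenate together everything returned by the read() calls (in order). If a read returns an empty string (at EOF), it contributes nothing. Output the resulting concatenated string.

After 1 (read(4)): returned 'V0L3', offset=4
After 2 (seek(+0, CUR)): offset=4
After 3 (read(7)): returned 'ZLMI7VU', offset=11
After 4 (read(3)): returned 'H6C', offset=14
After 5 (seek(-3, CUR)): offset=11
After 6 (seek(0, SET)): offset=0
After 7 (tell()): offset=0
After 8 (tell()): offset=0

Answer: V0L3ZLMI7VUH6C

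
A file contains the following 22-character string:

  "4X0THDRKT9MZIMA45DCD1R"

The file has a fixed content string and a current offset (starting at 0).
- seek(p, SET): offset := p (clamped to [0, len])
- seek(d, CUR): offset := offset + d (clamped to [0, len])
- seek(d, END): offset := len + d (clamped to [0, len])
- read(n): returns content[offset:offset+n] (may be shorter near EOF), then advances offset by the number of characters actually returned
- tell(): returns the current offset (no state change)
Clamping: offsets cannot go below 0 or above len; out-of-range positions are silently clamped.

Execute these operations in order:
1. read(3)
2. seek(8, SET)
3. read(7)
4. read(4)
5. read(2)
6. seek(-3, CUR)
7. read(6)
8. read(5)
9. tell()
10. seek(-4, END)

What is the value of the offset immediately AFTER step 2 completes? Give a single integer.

Answer: 8

Derivation:
After 1 (read(3)): returned '4X0', offset=3
After 2 (seek(8, SET)): offset=8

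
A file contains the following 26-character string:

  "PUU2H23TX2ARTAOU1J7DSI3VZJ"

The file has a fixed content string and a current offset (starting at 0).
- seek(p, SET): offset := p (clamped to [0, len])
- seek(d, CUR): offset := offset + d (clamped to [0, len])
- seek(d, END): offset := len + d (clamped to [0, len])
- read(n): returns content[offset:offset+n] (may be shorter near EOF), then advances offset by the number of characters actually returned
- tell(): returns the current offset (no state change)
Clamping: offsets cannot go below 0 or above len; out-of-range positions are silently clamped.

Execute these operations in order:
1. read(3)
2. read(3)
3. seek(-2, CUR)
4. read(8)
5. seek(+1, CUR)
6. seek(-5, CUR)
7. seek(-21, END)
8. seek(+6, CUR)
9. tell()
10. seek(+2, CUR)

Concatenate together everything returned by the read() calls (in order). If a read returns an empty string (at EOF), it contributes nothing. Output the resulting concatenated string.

Answer: PUU2H2H23TX2AR

Derivation:
After 1 (read(3)): returned 'PUU', offset=3
After 2 (read(3)): returned '2H2', offset=6
After 3 (seek(-2, CUR)): offset=4
After 4 (read(8)): returned 'H23TX2AR', offset=12
After 5 (seek(+1, CUR)): offset=13
After 6 (seek(-5, CUR)): offset=8
After 7 (seek(-21, END)): offset=5
After 8 (seek(+6, CUR)): offset=11
After 9 (tell()): offset=11
After 10 (seek(+2, CUR)): offset=13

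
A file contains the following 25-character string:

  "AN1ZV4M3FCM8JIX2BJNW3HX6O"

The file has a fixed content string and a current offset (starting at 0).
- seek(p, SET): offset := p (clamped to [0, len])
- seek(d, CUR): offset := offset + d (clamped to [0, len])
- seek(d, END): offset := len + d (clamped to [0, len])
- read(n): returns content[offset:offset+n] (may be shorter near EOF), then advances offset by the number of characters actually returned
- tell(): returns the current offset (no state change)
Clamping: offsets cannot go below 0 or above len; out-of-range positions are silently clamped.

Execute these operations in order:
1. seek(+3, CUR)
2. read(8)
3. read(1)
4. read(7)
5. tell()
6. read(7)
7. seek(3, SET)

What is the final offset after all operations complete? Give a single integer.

Answer: 3

Derivation:
After 1 (seek(+3, CUR)): offset=3
After 2 (read(8)): returned 'ZV4M3FCM', offset=11
After 3 (read(1)): returned '8', offset=12
After 4 (read(7)): returned 'JIX2BJN', offset=19
After 5 (tell()): offset=19
After 6 (read(7)): returned 'W3HX6O', offset=25
After 7 (seek(3, SET)): offset=3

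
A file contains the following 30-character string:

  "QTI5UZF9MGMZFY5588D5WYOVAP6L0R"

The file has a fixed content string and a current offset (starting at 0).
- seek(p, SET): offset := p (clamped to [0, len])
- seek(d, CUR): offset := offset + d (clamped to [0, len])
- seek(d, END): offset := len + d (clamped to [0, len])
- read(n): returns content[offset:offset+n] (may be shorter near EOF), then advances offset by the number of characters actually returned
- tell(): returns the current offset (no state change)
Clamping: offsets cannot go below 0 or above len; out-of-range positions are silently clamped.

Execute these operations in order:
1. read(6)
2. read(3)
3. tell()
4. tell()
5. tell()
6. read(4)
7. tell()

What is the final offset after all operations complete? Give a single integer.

After 1 (read(6)): returned 'QTI5UZ', offset=6
After 2 (read(3)): returned 'F9M', offset=9
After 3 (tell()): offset=9
After 4 (tell()): offset=9
After 5 (tell()): offset=9
After 6 (read(4)): returned 'GMZF', offset=13
After 7 (tell()): offset=13

Answer: 13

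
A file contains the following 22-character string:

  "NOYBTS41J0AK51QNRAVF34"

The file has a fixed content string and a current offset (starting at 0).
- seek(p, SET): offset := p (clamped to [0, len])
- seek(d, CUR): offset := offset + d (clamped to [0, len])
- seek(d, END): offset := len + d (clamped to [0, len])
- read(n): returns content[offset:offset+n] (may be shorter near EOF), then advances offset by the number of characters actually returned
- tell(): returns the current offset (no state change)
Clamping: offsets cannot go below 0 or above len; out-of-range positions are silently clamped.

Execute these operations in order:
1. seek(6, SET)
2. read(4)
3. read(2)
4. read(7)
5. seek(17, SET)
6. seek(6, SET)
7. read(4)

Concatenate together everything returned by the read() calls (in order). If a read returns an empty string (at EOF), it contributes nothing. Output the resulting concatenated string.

Answer: 41J0AK51QNRAV41J0

Derivation:
After 1 (seek(6, SET)): offset=6
After 2 (read(4)): returned '41J0', offset=10
After 3 (read(2)): returned 'AK', offset=12
After 4 (read(7)): returned '51QNRAV', offset=19
After 5 (seek(17, SET)): offset=17
After 6 (seek(6, SET)): offset=6
After 7 (read(4)): returned '41J0', offset=10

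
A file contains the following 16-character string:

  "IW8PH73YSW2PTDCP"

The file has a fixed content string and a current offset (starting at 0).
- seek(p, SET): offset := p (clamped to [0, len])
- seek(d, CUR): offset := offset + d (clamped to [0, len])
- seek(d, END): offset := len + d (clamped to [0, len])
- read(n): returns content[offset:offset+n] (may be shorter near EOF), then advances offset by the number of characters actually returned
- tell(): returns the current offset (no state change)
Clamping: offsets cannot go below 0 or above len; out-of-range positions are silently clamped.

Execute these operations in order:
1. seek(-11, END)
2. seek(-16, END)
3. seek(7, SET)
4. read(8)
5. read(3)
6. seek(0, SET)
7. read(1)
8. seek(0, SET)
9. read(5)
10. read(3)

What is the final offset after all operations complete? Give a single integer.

After 1 (seek(-11, END)): offset=5
After 2 (seek(-16, END)): offset=0
After 3 (seek(7, SET)): offset=7
After 4 (read(8)): returned 'YSW2PTDC', offset=15
After 5 (read(3)): returned 'P', offset=16
After 6 (seek(0, SET)): offset=0
After 7 (read(1)): returned 'I', offset=1
After 8 (seek(0, SET)): offset=0
After 9 (read(5)): returned 'IW8PH', offset=5
After 10 (read(3)): returned '73Y', offset=8

Answer: 8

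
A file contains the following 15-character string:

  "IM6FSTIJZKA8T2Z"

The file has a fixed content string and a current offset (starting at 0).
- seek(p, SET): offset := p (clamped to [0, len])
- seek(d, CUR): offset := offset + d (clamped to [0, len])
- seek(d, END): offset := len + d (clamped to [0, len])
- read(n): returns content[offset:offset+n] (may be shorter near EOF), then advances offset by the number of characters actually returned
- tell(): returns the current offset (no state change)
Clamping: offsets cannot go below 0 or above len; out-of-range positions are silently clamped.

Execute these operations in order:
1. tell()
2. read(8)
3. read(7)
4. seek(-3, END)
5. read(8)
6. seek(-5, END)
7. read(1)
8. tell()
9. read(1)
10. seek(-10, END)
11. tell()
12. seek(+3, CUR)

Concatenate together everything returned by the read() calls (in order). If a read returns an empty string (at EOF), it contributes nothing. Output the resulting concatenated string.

Answer: IM6FSTIJZKA8T2ZT2ZA8

Derivation:
After 1 (tell()): offset=0
After 2 (read(8)): returned 'IM6FSTIJ', offset=8
After 3 (read(7)): returned 'ZKA8T2Z', offset=15
After 4 (seek(-3, END)): offset=12
After 5 (read(8)): returned 'T2Z', offset=15
After 6 (seek(-5, END)): offset=10
After 7 (read(1)): returned 'A', offset=11
After 8 (tell()): offset=11
After 9 (read(1)): returned '8', offset=12
After 10 (seek(-10, END)): offset=5
After 11 (tell()): offset=5
After 12 (seek(+3, CUR)): offset=8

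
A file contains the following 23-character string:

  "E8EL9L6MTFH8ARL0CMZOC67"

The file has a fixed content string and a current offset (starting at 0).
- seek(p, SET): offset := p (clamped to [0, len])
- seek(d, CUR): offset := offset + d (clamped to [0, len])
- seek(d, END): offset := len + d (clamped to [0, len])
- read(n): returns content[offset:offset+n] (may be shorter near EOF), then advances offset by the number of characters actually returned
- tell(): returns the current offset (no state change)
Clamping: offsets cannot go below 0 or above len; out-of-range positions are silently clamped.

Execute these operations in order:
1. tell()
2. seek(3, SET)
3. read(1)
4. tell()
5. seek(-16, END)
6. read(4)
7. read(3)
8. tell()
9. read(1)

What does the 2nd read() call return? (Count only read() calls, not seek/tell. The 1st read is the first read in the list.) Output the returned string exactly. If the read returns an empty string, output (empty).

After 1 (tell()): offset=0
After 2 (seek(3, SET)): offset=3
After 3 (read(1)): returned 'L', offset=4
After 4 (tell()): offset=4
After 5 (seek(-16, END)): offset=7
After 6 (read(4)): returned 'MTFH', offset=11
After 7 (read(3)): returned '8AR', offset=14
After 8 (tell()): offset=14
After 9 (read(1)): returned 'L', offset=15

Answer: MTFH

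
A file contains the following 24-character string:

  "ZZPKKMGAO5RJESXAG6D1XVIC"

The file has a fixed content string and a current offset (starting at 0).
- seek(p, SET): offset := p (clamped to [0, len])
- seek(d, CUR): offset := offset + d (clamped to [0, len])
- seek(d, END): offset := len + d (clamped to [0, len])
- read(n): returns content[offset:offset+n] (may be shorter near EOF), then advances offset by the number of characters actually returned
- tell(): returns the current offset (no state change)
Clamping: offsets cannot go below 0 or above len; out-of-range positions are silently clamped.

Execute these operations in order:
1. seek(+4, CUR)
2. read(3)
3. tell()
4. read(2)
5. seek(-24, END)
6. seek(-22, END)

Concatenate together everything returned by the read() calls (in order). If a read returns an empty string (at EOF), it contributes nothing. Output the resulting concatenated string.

Answer: KMGAO

Derivation:
After 1 (seek(+4, CUR)): offset=4
After 2 (read(3)): returned 'KMG', offset=7
After 3 (tell()): offset=7
After 4 (read(2)): returned 'AO', offset=9
After 5 (seek(-24, END)): offset=0
After 6 (seek(-22, END)): offset=2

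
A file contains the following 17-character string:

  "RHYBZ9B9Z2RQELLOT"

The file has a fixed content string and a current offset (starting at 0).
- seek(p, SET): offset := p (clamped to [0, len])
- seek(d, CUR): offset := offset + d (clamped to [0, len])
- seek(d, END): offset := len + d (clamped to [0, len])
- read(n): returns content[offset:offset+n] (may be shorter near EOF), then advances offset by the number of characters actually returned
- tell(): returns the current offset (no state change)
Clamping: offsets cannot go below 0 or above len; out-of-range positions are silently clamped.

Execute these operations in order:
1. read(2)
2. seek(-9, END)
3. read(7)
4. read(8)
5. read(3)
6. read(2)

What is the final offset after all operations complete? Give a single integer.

After 1 (read(2)): returned 'RH', offset=2
After 2 (seek(-9, END)): offset=8
After 3 (read(7)): returned 'Z2RQELL', offset=15
After 4 (read(8)): returned 'OT', offset=17
After 5 (read(3)): returned '', offset=17
After 6 (read(2)): returned '', offset=17

Answer: 17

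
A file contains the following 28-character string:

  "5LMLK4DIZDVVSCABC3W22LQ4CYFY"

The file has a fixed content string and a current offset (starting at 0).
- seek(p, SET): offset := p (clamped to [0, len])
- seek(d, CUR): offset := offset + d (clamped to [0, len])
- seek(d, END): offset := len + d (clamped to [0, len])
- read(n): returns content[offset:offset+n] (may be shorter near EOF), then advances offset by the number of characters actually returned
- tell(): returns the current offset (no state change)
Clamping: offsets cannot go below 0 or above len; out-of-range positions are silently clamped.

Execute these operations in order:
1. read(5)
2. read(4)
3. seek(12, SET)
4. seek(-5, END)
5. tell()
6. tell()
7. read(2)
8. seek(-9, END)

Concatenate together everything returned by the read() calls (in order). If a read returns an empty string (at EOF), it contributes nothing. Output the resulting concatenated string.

Answer: 5LMLK4DIZ4C

Derivation:
After 1 (read(5)): returned '5LMLK', offset=5
After 2 (read(4)): returned '4DIZ', offset=9
After 3 (seek(12, SET)): offset=12
After 4 (seek(-5, END)): offset=23
After 5 (tell()): offset=23
After 6 (tell()): offset=23
After 7 (read(2)): returned '4C', offset=25
After 8 (seek(-9, END)): offset=19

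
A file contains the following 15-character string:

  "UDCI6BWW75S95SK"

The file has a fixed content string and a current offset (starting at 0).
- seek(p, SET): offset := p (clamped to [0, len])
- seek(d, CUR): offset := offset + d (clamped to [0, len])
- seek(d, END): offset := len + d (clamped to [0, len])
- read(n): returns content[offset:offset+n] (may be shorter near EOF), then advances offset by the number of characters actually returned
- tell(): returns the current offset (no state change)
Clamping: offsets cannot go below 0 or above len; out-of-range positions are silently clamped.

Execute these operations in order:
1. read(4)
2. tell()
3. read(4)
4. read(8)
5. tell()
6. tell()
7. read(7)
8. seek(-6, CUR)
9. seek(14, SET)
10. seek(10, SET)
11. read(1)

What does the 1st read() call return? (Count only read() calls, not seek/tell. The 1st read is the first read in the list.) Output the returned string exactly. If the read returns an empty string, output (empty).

Answer: UDCI

Derivation:
After 1 (read(4)): returned 'UDCI', offset=4
After 2 (tell()): offset=4
After 3 (read(4)): returned '6BWW', offset=8
After 4 (read(8)): returned '75S95SK', offset=15
After 5 (tell()): offset=15
After 6 (tell()): offset=15
After 7 (read(7)): returned '', offset=15
After 8 (seek(-6, CUR)): offset=9
After 9 (seek(14, SET)): offset=14
After 10 (seek(10, SET)): offset=10
After 11 (read(1)): returned 'S', offset=11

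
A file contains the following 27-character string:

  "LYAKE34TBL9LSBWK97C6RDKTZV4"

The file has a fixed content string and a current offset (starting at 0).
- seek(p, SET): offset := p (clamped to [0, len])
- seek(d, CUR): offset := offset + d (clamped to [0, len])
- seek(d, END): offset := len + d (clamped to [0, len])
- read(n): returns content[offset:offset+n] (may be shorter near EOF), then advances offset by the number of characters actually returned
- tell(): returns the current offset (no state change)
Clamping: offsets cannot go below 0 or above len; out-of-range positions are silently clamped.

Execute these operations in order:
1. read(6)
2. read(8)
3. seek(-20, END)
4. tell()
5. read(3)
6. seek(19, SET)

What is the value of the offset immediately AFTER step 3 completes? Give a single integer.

Answer: 7

Derivation:
After 1 (read(6)): returned 'LYAKE3', offset=6
After 2 (read(8)): returned '4TBL9LSB', offset=14
After 3 (seek(-20, END)): offset=7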